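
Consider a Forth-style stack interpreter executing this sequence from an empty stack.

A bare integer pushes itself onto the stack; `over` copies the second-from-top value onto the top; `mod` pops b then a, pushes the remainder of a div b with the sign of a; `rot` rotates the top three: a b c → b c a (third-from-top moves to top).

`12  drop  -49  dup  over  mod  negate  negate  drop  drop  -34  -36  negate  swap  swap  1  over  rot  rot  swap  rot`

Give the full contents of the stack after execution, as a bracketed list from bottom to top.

12     -> [12]
drop   -> []
-49    -> [-49]
dup    -> [-49, -49]
over   -> [-49, -49, -49]
mod    -> [-49, 0]
negate -> [-49, 0]
negate -> [-49, 0]
drop   -> [-49]
drop   -> []
-34    -> [-34]
-36    -> [-34, -36]
negate -> [-34, 36]
swap   -> [36, -34]
swap   -> [-34, 36]
1      -> [-34, 36, 1]
over   -> [-34, 36, 1, 36]
rot    -> [-34, 1, 36, 36]
rot    -> [-34, 36, 36, 1]
swap   -> [-34, 36, 1, 36]
rot    -> [-34, 1, 36, 36]

[-34, 1, 36, 36]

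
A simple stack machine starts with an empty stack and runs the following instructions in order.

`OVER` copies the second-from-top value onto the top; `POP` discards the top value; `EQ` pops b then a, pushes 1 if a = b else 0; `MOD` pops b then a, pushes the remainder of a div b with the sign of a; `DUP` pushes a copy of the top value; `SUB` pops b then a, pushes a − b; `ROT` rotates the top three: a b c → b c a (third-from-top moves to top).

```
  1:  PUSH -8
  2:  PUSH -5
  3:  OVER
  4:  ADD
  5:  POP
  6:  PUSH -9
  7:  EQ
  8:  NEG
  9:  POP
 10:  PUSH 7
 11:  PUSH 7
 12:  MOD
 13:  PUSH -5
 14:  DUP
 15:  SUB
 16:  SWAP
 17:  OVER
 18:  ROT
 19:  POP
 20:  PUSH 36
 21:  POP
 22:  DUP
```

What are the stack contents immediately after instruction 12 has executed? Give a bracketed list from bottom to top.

PUSH -8 → -8
PUSH -5 → -8 -5
OVER    → -8 -5 -8
ADD     → -8 -13
POP     → -8
PUSH -9 → -8 -9
EQ      → 0
NEG     → 0
POP     → (empty)
PUSH 7  → 7
PUSH 7  → 7 7
MOD     → 0

[0]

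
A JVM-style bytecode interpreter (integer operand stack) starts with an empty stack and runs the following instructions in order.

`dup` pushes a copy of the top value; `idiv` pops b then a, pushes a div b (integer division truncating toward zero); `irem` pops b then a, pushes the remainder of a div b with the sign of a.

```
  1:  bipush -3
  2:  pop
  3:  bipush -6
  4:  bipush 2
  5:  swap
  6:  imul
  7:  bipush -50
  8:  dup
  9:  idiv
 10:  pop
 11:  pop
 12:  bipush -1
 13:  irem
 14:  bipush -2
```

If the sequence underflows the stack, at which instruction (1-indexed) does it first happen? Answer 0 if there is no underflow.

bipush -3   -3
pop         (empty)
bipush -6   -6
bipush 2    -6 2
swap        2 -6
imul        -12
bipush -50  -12 -50
dup         -12 -50 -50
idiv        -12 1
pop         -12
pop         (empty)
bipush -1   -1
irem  — needs 2 operands, stack has 1 → underflow

13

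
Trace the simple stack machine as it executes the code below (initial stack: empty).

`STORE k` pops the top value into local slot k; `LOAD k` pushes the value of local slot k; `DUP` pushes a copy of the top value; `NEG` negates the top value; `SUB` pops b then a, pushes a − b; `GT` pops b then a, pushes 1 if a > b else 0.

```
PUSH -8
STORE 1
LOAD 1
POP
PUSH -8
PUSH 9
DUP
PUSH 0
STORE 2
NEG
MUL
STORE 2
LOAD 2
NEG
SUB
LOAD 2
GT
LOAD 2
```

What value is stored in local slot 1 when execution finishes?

PUSH -8 → -8
STORE 1 → (empty)
LOAD 1  → -8
POP     → (empty)
PUSH -8 → -8
PUSH 9  → -8 9
DUP     → -8 9 9
PUSH 0  → -8 9 9 0
STORE 2 → -8 9 9
NEG     → -8 9 -9
MUL     → -8 -81
STORE 2 → -8
LOAD 2  → -8 -81
NEG     → -8 81
SUB     → -89
LOAD 2  → -89 -81
GT      → 0
LOAD 2  → 0 -81

-8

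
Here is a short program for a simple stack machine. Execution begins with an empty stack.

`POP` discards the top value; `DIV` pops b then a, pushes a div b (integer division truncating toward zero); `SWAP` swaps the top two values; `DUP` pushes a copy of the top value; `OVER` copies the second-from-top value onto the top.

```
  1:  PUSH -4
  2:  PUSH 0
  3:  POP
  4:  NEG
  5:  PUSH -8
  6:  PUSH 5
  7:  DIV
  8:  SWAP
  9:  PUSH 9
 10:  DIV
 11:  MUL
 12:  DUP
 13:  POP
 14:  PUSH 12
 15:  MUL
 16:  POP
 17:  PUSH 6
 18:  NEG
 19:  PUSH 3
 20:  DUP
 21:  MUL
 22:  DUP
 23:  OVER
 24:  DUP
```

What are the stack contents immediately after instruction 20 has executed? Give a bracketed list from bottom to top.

PUSH -4  [-4]
PUSH 0   [-4, 0]
POP      [-4]
NEG      [4]
PUSH -8  [4, -8]
PUSH 5   [4, -8, 5]
DIV      [4, -1]
SWAP     [-1, 4]
PUSH 9   [-1, 4, 9]
DIV      [-1, 0]
MUL      [0]
DUP      [0, 0]
POP      [0]
PUSH 12  [0, 12]
MUL      [0]
POP      []
PUSH 6   [6]
NEG      [-6]
PUSH 3   [-6, 3]
DUP      [-6, 3, 3]

[-6, 3, 3]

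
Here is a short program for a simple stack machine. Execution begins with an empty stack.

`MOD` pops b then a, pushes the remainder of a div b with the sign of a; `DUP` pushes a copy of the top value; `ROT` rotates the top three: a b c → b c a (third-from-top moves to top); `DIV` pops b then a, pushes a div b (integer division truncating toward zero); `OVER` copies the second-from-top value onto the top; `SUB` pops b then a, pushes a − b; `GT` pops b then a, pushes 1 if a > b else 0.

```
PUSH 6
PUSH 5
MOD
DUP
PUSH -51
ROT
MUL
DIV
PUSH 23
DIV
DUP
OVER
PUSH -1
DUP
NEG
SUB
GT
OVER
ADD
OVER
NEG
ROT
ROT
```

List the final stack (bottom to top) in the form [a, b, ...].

PUSH 6   -> [6]
PUSH 5   -> [6, 5]
MOD      -> [1]
DUP      -> [1, 1]
PUSH -51 -> [1, 1, -51]
ROT      -> [1, -51, 1]
MUL      -> [1, -51]
DIV      -> [0]
PUSH 23  -> [0, 23]
DIV      -> [0]
DUP      -> [0, 0]
OVER     -> [0, 0, 0]
PUSH -1  -> [0, 0, 0, -1]
DUP      -> [0, 0, 0, -1, -1]
NEG      -> [0, 0, 0, -1, 1]
SUB      -> [0, 0, 0, -2]
GT       -> [0, 0, 1]
OVER     -> [0, 0, 1, 0]
ADD      -> [0, 0, 1]
OVER     -> [0, 0, 1, 0]
NEG      -> [0, 0, 1, 0]
ROT      -> [0, 1, 0, 0]
ROT      -> [0, 0, 0, 1]

[0, 0, 0, 1]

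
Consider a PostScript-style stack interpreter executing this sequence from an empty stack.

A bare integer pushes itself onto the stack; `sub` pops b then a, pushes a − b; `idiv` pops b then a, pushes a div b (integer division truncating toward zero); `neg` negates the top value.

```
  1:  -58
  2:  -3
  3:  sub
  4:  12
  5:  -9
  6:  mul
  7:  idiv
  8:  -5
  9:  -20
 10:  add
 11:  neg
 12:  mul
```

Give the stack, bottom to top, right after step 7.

[0]

-58  : [-58]
-3   : [-58, -3]
sub  : [-55]
12   : [-55, 12]
-9   : [-55, 12, -9]
mul  : [-55, -108]
idiv : [0]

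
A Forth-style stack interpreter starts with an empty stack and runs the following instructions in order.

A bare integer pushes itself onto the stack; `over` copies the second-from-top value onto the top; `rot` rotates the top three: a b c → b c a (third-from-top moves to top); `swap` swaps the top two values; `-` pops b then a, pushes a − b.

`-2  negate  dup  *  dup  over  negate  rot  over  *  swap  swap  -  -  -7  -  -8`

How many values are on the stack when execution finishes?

-2     -> -2
negate -> 2
dup    -> 2 2
*      -> 4
dup    -> 4 4
over   -> 4 4 4
negate -> 4 4 -4
rot    -> 4 -4 4
over   -> 4 -4 4 -4
*      -> 4 -4 -16
swap   -> 4 -16 -4
swap   -> 4 -4 -16
-      -> 4 12
-      -> -8
-7     -> -8 -7
-      -> -1
-8     -> -1 -8

2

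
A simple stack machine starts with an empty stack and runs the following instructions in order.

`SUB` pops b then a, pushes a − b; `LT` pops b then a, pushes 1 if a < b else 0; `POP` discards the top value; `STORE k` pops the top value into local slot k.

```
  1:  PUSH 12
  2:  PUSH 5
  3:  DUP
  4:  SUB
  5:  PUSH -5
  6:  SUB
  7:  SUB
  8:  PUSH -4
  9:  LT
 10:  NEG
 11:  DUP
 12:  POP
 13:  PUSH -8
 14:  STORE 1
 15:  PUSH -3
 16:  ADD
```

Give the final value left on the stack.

-3

PUSH 12  12
PUSH 5   12 5
DUP      12 5 5
SUB      12 0
PUSH -5  12 0 -5
SUB      12 5
SUB      7
PUSH -4  7 -4
LT       0
NEG      0
DUP      0 0
POP      0
PUSH -8  0 -8
STORE 1  0
PUSH -3  0 -3
ADD      -3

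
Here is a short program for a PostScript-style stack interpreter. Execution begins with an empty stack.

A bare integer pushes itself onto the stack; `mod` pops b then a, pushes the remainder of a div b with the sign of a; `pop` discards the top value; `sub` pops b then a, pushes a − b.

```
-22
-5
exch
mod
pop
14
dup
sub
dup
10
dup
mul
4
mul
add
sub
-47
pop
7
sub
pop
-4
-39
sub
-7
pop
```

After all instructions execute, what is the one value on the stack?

-22  → -22
-5   → -22 -5
exch → -5 -22
mod  → -5
pop  → (empty)
14   → 14
dup  → 14 14
sub  → 0
dup  → 0 0
10   → 0 0 10
dup  → 0 0 10 10
mul  → 0 0 100
4    → 0 0 100 4
mul  → 0 0 400
add  → 0 400
sub  → -400
-47  → -400 -47
pop  → -400
7    → -400 7
sub  → -407
pop  → (empty)
-4   → -4
-39  → -4 -39
sub  → 35
-7   → 35 -7
pop  → 35

35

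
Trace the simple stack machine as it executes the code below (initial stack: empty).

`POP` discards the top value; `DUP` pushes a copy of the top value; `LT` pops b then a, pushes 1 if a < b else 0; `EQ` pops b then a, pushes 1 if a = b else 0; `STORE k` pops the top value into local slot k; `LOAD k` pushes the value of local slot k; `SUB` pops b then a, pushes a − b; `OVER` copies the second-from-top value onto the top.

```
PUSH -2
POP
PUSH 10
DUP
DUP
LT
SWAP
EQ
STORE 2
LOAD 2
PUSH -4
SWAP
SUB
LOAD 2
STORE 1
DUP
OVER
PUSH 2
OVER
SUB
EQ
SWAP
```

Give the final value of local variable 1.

0

PUSH -2 -> [-2]
POP     -> []
PUSH 10 -> [10]
DUP     -> [10, 10]
DUP     -> [10, 10, 10]
LT      -> [10, 0]
SWAP    -> [0, 10]
EQ      -> [0]
STORE 2 -> []
LOAD 2  -> [0]
PUSH -4 -> [0, -4]
SWAP    -> [-4, 0]
SUB     -> [-4]
LOAD 2  -> [-4, 0]
STORE 1 -> [-4]
DUP     -> [-4, -4]
OVER    -> [-4, -4, -4]
PUSH 2  -> [-4, -4, -4, 2]
OVER    -> [-4, -4, -4, 2, -4]
SUB     -> [-4, -4, -4, 6]
EQ      -> [-4, -4, 0]
SWAP    -> [-4, 0, -4]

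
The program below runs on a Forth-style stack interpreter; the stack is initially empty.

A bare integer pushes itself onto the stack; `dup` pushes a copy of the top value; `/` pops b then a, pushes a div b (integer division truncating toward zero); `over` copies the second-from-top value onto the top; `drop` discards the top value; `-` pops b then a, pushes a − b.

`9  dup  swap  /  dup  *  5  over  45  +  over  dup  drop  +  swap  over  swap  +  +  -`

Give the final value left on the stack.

9    : 9
dup  : 9 9
swap : 9 9
/    : 1
dup  : 1 1
*    : 1
5    : 1 5
over : 1 5 1
45   : 1 5 1 45
+    : 1 5 46
over : 1 5 46 5
dup  : 1 5 46 5 5
drop : 1 5 46 5
+    : 1 5 51
swap : 1 51 5
over : 1 51 5 51
swap : 1 51 51 5
+    : 1 51 56
+    : 1 107
-    : -106

-106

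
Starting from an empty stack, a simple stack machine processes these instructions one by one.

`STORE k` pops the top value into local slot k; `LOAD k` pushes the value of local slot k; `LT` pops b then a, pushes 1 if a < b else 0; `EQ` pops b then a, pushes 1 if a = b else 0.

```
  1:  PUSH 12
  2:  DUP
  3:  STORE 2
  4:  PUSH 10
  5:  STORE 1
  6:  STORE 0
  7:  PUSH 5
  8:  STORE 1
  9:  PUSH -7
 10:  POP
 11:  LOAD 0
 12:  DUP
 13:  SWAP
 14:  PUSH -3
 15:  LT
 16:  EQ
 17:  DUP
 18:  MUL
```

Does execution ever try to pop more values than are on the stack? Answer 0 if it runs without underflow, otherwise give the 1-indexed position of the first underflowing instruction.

PUSH 12 -> 12
DUP     -> 12 12
STORE 2 -> 12
PUSH 10 -> 12 10
STORE 1 -> 12
STORE 0 -> (empty)
PUSH 5  -> 5
STORE 1 -> (empty)
PUSH -7 -> -7
POP     -> (empty)
LOAD 0  -> 12
DUP     -> 12 12
SWAP    -> 12 12
PUSH -3 -> 12 12 -3
LT      -> 12 0
EQ      -> 0
DUP     -> 0 0
MUL     -> 0

0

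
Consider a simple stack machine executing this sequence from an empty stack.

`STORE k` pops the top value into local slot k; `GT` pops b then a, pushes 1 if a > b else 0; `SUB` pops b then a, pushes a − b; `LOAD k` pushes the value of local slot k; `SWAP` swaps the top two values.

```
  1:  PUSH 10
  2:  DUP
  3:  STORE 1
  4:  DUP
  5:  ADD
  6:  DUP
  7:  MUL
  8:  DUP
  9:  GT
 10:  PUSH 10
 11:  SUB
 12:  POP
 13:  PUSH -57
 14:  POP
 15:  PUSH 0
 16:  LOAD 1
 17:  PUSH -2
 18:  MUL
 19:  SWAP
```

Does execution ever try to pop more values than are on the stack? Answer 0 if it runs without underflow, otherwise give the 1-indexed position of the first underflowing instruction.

PUSH 10  → 10
DUP      → 10 10
STORE 1  → 10
DUP      → 10 10
ADD      → 20
DUP      → 20 20
MUL      → 400
DUP      → 400 400
GT       → 0
PUSH 10  → 0 10
SUB      → -10
POP      → (empty)
PUSH -57 → -57
POP      → (empty)
PUSH 0   → 0
LOAD 1   → 0 10
PUSH -2  → 0 10 -2
MUL      → 0 -20
SWAP     → -20 0

0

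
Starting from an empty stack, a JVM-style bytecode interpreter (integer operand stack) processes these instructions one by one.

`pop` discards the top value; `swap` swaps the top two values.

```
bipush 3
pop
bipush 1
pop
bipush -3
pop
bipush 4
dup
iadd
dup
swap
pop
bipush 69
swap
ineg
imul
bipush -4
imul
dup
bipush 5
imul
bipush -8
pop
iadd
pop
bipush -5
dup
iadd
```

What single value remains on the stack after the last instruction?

bipush 3   3
pop        (empty)
bipush 1   1
pop        (empty)
bipush -3  -3
pop        (empty)
bipush 4   4
dup        4 4
iadd       8
dup        8 8
swap       8 8
pop        8
bipush 69  8 69
swap       69 8
ineg       69 -8
imul       -552
bipush -4  -552 -4
imul       2208
dup        2208 2208
bipush 5   2208 2208 5
imul       2208 11040
bipush -8  2208 11040 -8
pop        2208 11040
iadd       13248
pop        (empty)
bipush -5  -5
dup        -5 -5
iadd       -10

-10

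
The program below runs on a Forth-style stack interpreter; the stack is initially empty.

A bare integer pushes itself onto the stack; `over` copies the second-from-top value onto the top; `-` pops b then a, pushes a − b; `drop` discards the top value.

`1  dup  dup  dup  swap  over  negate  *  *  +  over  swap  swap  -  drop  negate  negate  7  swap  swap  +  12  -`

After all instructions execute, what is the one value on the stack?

1       1
dup     1 1
dup     1 1 1
dup     1 1 1 1
swap    1 1 1 1
over    1 1 1 1 1
negate  1 1 1 1 -1
*       1 1 1 -1
*       1 1 -1
+       1 0
over    1 0 1
swap    1 1 0
swap    1 0 1
-       1 -1
drop    1
negate  -1
negate  1
7       1 7
swap    7 1
swap    1 7
+       8
12      8 12
-       -4

-4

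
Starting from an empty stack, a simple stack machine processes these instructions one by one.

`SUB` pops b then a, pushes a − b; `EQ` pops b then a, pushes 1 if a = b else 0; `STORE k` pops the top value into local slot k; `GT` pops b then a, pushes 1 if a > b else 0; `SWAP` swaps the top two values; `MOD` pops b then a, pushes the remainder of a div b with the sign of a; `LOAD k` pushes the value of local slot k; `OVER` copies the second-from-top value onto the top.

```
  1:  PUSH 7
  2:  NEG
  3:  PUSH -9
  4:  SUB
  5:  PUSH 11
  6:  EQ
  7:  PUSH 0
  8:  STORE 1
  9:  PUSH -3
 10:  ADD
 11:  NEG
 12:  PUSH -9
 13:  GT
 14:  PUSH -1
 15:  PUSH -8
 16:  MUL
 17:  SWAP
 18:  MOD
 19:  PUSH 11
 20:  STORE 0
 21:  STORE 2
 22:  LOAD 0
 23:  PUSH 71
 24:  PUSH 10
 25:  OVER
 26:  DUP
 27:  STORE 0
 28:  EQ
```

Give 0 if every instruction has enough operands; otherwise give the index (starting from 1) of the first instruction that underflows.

PUSH 7   [7]
NEG      [-7]
PUSH -9  [-7, -9]
SUB      [2]
PUSH 11  [2, 11]
EQ       [0]
PUSH 0   [0, 0]
STORE 1  [0]
PUSH -3  [0, -3]
ADD      [-3]
NEG      [3]
PUSH -9  [3, -9]
GT       [1]
PUSH -1  [1, -1]
PUSH -8  [1, -1, -8]
MUL      [1, 8]
SWAP     [8, 1]
MOD      [0]
PUSH 11  [0, 11]
STORE 0  [0]
STORE 2  []
LOAD 0   [11]
PUSH 71  [11, 71]
PUSH 10  [11, 71, 10]
OVER     [11, 71, 10, 71]
DUP      [11, 71, 10, 71, 71]
STORE 0  [11, 71, 10, 71]
EQ       [11, 71, 0]

0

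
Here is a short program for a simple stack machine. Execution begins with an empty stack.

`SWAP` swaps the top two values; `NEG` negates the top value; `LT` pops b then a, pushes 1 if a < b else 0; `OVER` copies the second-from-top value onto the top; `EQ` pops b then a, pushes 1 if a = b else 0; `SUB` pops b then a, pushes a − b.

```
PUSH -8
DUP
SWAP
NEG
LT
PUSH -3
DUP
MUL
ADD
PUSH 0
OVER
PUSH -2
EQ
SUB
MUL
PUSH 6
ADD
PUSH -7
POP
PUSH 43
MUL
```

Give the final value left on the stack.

PUSH -8  [-8]
DUP      [-8, -8]
SWAP     [-8, -8]
NEG      [-8, 8]
LT       [1]
PUSH -3  [1, -3]
DUP      [1, -3, -3]
MUL      [1, 9]
ADD      [10]
PUSH 0   [10, 0]
OVER     [10, 0, 10]
PUSH -2  [10, 0, 10, -2]
EQ       [10, 0, 0]
SUB      [10, 0]
MUL      [0]
PUSH 6   [0, 6]
ADD      [6]
PUSH -7  [6, -7]
POP      [6]
PUSH 43  [6, 43]
MUL      [258]

258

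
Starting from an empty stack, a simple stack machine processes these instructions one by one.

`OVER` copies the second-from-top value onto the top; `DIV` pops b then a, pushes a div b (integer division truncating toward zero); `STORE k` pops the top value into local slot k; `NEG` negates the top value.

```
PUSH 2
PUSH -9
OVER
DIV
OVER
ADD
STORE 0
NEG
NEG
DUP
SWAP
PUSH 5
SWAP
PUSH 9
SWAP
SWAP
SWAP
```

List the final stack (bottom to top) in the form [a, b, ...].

PUSH 2  -> 2
PUSH -9 -> 2 -9
OVER    -> 2 -9 2
DIV     -> 2 -4
OVER    -> 2 -4 2
ADD     -> 2 -2
STORE 0 -> 2
NEG     -> -2
NEG     -> 2
DUP     -> 2 2
SWAP    -> 2 2
PUSH 5  -> 2 2 5
SWAP    -> 2 5 2
PUSH 9  -> 2 5 2 9
SWAP    -> 2 5 9 2
SWAP    -> 2 5 2 9
SWAP    -> 2 5 9 2

[2, 5, 9, 2]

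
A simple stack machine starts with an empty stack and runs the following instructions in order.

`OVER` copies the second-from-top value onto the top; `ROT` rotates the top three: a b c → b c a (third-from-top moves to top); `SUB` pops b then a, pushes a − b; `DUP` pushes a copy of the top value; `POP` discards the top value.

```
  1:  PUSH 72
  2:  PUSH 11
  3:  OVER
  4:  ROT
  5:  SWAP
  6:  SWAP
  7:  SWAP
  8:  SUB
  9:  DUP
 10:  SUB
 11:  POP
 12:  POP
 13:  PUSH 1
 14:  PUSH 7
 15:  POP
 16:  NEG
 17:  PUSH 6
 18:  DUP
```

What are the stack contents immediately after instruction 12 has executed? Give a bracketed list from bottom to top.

[]

PUSH 72 : [72]
PUSH 11 : [72, 11]
OVER    : [72, 11, 72]
ROT     : [11, 72, 72]
SWAP    : [11, 72, 72]
SWAP    : [11, 72, 72]
SWAP    : [11, 72, 72]
SUB     : [11, 0]
DUP     : [11, 0, 0]
SUB     : [11, 0]
POP     : [11]
POP     : []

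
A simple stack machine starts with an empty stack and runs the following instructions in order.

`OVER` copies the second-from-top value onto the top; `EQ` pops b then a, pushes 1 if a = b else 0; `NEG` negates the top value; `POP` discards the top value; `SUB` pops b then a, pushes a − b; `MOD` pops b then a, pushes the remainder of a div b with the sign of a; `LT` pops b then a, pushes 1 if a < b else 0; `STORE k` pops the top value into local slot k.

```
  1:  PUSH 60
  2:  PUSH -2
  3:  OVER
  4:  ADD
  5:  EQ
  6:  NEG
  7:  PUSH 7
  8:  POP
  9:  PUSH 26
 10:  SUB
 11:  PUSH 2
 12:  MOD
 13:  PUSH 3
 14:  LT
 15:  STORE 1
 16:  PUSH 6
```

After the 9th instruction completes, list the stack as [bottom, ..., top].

[0, 26]

PUSH 60 -> 60
PUSH -2 -> 60 -2
OVER    -> 60 -2 60
ADD     -> 60 58
EQ      -> 0
NEG     -> 0
PUSH 7  -> 0 7
POP     -> 0
PUSH 26 -> 0 26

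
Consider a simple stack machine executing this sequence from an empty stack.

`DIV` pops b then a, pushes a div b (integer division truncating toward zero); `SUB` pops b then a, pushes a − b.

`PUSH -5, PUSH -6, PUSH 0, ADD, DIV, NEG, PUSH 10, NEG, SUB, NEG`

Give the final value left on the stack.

PUSH -5 : [-5]
PUSH -6 : [-5, -6]
PUSH 0  : [-5, -6, 0]
ADD     : [-5, -6]
DIV     : [0]
NEG     : [0]
PUSH 10 : [0, 10]
NEG     : [0, -10]
SUB     : [10]
NEG     : [-10]

-10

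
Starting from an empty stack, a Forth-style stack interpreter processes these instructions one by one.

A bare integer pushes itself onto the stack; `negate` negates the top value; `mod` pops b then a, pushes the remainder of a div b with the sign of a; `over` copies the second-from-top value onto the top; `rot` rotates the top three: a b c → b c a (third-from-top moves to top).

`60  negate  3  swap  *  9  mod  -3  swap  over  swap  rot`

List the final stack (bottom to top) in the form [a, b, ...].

[-3, 0, -3]

60      [60]
negate  [-60]
3       [-60, 3]
swap    [3, -60]
*       [-180]
9       [-180, 9]
mod     [0]
-3      [0, -3]
swap    [-3, 0]
over    [-3, 0, -3]
swap    [-3, -3, 0]
rot     [-3, 0, -3]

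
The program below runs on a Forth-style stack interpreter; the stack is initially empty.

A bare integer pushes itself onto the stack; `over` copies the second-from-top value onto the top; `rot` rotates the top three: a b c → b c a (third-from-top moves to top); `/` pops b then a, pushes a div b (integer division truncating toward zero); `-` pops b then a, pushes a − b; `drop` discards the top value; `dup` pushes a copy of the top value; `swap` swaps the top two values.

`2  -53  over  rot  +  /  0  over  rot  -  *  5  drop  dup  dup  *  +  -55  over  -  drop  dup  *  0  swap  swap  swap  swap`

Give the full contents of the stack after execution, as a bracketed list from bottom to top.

2    -> [2]
-53  -> [2, -53]
over -> [2, -53, 2]
rot  -> [-53, 2, 2]
+    -> [-53, 4]
/    -> [-13]
0    -> [-13, 0]
over -> [-13, 0, -13]
rot  -> [0, -13, -13]
-    -> [0, 0]
*    -> [0]
5    -> [0, 5]
drop -> [0]
dup  -> [0, 0]
dup  -> [0, 0, 0]
*    -> [0, 0]
+    -> [0]
-55  -> [0, -55]
over -> [0, -55, 0]
-    -> [0, -55]
drop -> [0]
dup  -> [0, 0]
*    -> [0]
0    -> [0, 0]
swap -> [0, 0]
swap -> [0, 0]
swap -> [0, 0]
swap -> [0, 0]

[0, 0]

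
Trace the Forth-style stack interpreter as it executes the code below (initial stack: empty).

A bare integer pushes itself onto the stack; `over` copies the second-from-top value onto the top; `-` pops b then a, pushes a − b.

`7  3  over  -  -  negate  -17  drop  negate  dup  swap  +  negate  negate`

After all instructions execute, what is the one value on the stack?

22

7      -> [7]
3      -> [7, 3]
over   -> [7, 3, 7]
-      -> [7, -4]
-      -> [11]
negate -> [-11]
-17    -> [-11, -17]
drop   -> [-11]
negate -> [11]
dup    -> [11, 11]
swap   -> [11, 11]
+      -> [22]
negate -> [-22]
negate -> [22]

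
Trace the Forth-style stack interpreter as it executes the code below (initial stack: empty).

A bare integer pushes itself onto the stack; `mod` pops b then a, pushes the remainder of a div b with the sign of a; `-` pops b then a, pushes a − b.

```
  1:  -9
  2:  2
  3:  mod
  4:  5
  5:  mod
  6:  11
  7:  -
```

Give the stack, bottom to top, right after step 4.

-9  : -9
2   : -9 2
mod : -1
5   : -1 5

[-1, 5]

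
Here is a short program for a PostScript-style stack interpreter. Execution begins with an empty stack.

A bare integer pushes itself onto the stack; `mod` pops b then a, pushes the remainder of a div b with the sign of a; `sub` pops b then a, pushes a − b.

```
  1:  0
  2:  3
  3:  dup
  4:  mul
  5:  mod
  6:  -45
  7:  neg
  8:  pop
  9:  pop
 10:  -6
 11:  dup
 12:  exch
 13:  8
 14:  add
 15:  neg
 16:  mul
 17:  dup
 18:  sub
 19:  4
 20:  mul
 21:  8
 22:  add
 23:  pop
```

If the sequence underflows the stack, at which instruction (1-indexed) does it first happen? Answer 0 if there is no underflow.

0    → 0
3    → 0 3
dup  → 0 3 3
mul  → 0 9
mod  → 0
-45  → 0 -45
neg  → 0 45
pop  → 0
pop  → (empty)
-6   → -6
dup  → -6 -6
exch → -6 -6
8    → -6 -6 8
add  → -6 2
neg  → -6 -2
mul  → 12
dup  → 12 12
sub  → 0
4    → 0 4
mul  → 0
8    → 0 8
add  → 8
pop  → (empty)

0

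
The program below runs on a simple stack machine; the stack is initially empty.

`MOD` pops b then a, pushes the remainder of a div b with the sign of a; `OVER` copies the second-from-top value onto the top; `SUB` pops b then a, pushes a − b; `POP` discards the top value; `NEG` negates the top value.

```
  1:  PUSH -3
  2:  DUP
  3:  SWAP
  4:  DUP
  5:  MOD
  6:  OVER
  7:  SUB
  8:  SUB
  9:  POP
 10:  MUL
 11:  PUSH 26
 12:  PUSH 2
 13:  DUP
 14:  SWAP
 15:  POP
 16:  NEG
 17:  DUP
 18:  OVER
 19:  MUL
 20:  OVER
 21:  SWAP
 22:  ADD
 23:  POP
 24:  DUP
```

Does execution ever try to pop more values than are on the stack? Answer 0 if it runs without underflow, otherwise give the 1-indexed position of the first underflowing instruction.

PUSH -3  [-3]
DUP      [-3, -3]
SWAP     [-3, -3]
DUP      [-3, -3, -3]
MOD      [-3, 0]
OVER     [-3, 0, -3]
SUB      [-3, 3]
SUB      [-6]
POP      []
MUL  — needs 2 operands, stack has 0 → underflow

10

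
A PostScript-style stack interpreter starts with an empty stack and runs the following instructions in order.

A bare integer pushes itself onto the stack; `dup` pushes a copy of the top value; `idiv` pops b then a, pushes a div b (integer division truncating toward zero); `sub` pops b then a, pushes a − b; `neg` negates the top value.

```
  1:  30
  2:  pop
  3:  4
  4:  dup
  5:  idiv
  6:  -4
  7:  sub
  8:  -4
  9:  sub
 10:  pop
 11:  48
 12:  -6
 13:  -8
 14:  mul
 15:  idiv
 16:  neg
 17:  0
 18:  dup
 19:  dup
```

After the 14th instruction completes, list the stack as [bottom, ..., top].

30   → [30]
pop  → []
4    → [4]
dup  → [4, 4]
idiv → [1]
-4   → [1, -4]
sub  → [5]
-4   → [5, -4]
sub  → [9]
pop  → []
48   → [48]
-6   → [48, -6]
-8   → [48, -6, -8]
mul  → [48, 48]

[48, 48]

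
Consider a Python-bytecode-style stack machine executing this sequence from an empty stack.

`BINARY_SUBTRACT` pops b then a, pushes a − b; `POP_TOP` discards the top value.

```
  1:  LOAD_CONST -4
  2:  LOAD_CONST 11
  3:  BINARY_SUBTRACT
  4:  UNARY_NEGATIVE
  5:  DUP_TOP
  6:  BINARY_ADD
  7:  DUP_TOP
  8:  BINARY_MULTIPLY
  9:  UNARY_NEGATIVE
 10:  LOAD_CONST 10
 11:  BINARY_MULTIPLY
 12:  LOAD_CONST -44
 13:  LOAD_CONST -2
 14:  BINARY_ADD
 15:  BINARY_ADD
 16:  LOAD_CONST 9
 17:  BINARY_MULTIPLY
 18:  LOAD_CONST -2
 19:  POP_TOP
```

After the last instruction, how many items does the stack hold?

LOAD_CONST -4   : [-4]
LOAD_CONST 11   : [-4, 11]
BINARY_SUBTRACT : [-15]
UNARY_NEGATIVE  : [15]
DUP_TOP         : [15, 15]
BINARY_ADD      : [30]
DUP_TOP         : [30, 30]
BINARY_MULTIPLY : [900]
UNARY_NEGATIVE  : [-900]
LOAD_CONST 10   : [-900, 10]
BINARY_MULTIPLY : [-9000]
LOAD_CONST -44  : [-9000, -44]
LOAD_CONST -2   : [-9000, -44, -2]
BINARY_ADD      : [-9000, -46]
BINARY_ADD      : [-9046]
LOAD_CONST 9    : [-9046, 9]
BINARY_MULTIPLY : [-81414]
LOAD_CONST -2   : [-81414, -2]
POP_TOP         : [-81414]

1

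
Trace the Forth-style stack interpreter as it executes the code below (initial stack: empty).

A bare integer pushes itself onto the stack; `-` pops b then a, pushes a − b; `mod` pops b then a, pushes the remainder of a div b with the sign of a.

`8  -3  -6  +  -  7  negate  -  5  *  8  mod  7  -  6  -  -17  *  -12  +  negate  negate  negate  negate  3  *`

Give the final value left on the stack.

8       8
-3      8 -3
-6      8 -3 -6
+       8 -9
-       17
7       17 7
negate  17 -7
-       24
5       24 5
*       120
8       120 8
mod     0
7       0 7
-       -7
6       -7 6
-       -13
-17     -13 -17
*       221
-12     221 -12
+       209
negate  -209
negate  209
negate  -209
negate  209
3       209 3
*       627

627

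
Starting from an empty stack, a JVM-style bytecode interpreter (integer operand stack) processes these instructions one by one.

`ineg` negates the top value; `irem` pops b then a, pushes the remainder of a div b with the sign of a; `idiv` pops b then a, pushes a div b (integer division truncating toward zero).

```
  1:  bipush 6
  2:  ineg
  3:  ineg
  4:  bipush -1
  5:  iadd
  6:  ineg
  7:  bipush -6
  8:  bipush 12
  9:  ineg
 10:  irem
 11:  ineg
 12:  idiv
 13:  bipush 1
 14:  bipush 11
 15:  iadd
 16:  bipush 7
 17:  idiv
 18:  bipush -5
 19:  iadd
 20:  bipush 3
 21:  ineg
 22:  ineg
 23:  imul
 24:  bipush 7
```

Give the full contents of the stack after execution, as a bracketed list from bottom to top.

bipush 6   6
ineg       -6
ineg       6
bipush -1  6 -1
iadd       5
ineg       -5
bipush -6  -5 -6
bipush 12  -5 -6 12
ineg       -5 -6 -12
irem       -5 -6
ineg       -5 6
idiv       0
bipush 1   0 1
bipush 11  0 1 11
iadd       0 12
bipush 7   0 12 7
idiv       0 1
bipush -5  0 1 -5
iadd       0 -4
bipush 3   0 -4 3
ineg       0 -4 -3
ineg       0 -4 3
imul       0 -12
bipush 7   0 -12 7

[0, -12, 7]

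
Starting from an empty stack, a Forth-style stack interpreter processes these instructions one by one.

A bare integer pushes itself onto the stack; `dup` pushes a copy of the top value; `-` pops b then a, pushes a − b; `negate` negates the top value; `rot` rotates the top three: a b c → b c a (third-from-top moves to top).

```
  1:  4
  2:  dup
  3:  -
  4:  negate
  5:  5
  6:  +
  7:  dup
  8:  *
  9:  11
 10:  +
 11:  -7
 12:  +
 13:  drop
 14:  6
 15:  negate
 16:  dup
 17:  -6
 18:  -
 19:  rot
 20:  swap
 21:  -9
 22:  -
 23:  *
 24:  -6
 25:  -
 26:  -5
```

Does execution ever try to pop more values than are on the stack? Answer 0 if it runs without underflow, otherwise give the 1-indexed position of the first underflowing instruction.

19

4       4
dup     4 4
-       0
negate  0
5       0 5
+       5
dup     5 5
*       25
11      25 11
+       36
-7      36 -7
+       29
drop    (empty)
6       6
negate  -6
dup     -6 -6
-6      -6 -6 -6
-       -6 0
rot  — needs 3 operands, stack has 2 → underflow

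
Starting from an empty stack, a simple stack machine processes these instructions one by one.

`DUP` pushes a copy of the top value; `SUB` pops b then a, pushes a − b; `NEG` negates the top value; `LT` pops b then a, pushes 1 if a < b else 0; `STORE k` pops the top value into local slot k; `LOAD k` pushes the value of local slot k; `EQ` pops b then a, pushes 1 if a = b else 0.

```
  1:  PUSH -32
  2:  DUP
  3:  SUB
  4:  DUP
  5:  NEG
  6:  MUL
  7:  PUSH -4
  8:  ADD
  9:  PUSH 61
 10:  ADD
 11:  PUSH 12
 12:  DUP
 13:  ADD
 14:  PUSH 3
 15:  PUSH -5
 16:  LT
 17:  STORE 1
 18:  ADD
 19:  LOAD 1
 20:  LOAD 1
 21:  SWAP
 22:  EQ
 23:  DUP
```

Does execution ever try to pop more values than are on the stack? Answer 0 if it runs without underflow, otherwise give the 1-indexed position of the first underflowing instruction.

PUSH -32  -32
DUP       -32 -32
SUB       0
DUP       0 0
NEG       0 0
MUL       0
PUSH -4   0 -4
ADD       -4
PUSH 61   -4 61
ADD       57
PUSH 12   57 12
DUP       57 12 12
ADD       57 24
PUSH 3    57 24 3
PUSH -5   57 24 3 -5
LT        57 24 0
STORE 1   57 24
ADD       81
LOAD 1    81 0
LOAD 1    81 0 0
SWAP      81 0 0
EQ        81 1
DUP       81 1 1

0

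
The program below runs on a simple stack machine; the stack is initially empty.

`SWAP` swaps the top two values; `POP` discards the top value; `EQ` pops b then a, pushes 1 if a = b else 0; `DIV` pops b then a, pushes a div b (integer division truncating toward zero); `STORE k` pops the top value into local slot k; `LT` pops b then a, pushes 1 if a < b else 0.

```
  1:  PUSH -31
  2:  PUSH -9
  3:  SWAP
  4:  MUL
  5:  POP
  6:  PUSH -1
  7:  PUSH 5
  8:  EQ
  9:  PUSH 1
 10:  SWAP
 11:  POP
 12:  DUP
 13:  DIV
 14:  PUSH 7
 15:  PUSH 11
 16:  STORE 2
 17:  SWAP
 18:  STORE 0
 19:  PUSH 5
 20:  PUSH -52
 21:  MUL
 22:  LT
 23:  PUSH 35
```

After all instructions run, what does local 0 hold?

PUSH -31  -31
PUSH -9   -31 -9
SWAP      -9 -31
MUL       279
POP       (empty)
PUSH -1   -1
PUSH 5    -1 5
EQ        0
PUSH 1    0 1
SWAP      1 0
POP       1
DUP       1 1
DIV       1
PUSH 7    1 7
PUSH 11   1 7 11
STORE 2   1 7
SWAP      7 1
STORE 0   7
PUSH 5    7 5
PUSH -52  7 5 -52
MUL       7 -260
LT        0
PUSH 35   0 35

1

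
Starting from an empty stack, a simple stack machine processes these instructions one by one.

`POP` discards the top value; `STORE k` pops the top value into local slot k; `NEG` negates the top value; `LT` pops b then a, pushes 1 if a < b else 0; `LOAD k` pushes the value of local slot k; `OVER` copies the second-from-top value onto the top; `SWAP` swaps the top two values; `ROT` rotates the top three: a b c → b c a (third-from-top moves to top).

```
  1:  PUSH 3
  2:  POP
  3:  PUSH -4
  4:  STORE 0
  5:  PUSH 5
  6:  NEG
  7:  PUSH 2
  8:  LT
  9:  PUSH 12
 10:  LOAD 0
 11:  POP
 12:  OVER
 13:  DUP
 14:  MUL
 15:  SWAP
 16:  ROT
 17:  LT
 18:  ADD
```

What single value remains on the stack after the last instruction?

1

PUSH 3  -> [3]
POP     -> []
PUSH -4 -> [-4]
STORE 0 -> []
PUSH 5  -> [5]
NEG     -> [-5]
PUSH 2  -> [-5, 2]
LT      -> [1]
PUSH 12 -> [1, 12]
LOAD 0  -> [1, 12, -4]
POP     -> [1, 12]
OVER    -> [1, 12, 1]
DUP     -> [1, 12, 1, 1]
MUL     -> [1, 12, 1]
SWAP    -> [1, 1, 12]
ROT     -> [1, 12, 1]
LT      -> [1, 0]
ADD     -> [1]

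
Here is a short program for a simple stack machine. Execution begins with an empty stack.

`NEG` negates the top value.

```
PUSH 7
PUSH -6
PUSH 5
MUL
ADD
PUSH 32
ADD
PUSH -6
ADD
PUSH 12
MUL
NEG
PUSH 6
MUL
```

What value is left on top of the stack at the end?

-216

PUSH 7   7
PUSH -6  7 -6
PUSH 5   7 -6 5
MUL      7 -30
ADD      -23
PUSH 32  -23 32
ADD      9
PUSH -6  9 -6
ADD      3
PUSH 12  3 12
MUL      36
NEG      -36
PUSH 6   -36 6
MUL      -216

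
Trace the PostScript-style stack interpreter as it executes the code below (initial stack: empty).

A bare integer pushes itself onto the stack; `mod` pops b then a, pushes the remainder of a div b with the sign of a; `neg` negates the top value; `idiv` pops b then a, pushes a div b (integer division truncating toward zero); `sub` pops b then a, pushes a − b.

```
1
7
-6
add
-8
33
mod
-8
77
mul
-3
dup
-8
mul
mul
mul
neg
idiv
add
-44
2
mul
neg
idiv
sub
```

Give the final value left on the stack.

1

1     1
7     1 7
-6    1 7 -6
add   1 1
-8    1 1 -8
33    1 1 -8 33
mod   1 1 -8
-8    1 1 -8 -8
77    1 1 -8 -8 77
mul   1 1 -8 -616
-3    1 1 -8 -616 -3
dup   1 1 -8 -616 -3 -3
-8    1 1 -8 -616 -3 -3 -8
mul   1 1 -8 -616 -3 24
mul   1 1 -8 -616 -72
mul   1 1 -8 44352
neg   1 1 -8 -44352
idiv  1 1 0
add   1 1
-44   1 1 -44
2     1 1 -44 2
mul   1 1 -88
neg   1 1 88
idiv  1 0
sub   1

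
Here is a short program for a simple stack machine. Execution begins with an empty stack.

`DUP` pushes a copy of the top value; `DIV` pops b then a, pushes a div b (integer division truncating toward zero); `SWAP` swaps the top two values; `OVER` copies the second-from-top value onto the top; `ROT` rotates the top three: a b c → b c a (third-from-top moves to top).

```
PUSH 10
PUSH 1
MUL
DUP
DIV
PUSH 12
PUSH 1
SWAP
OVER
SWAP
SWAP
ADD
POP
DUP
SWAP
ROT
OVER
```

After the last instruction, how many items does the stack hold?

PUSH 10 → [10]
PUSH 1  → [10, 1]
MUL     → [10]
DUP     → [10, 10]
DIV     → [1]
PUSH 12 → [1, 12]
PUSH 1  → [1, 12, 1]
SWAP    → [1, 1, 12]
OVER    → [1, 1, 12, 1]
SWAP    → [1, 1, 1, 12]
SWAP    → [1, 1, 12, 1]
ADD     → [1, 1, 13]
POP     → [1, 1]
DUP     → [1, 1, 1]
SWAP    → [1, 1, 1]
ROT     → [1, 1, 1]
OVER    → [1, 1, 1, 1]

4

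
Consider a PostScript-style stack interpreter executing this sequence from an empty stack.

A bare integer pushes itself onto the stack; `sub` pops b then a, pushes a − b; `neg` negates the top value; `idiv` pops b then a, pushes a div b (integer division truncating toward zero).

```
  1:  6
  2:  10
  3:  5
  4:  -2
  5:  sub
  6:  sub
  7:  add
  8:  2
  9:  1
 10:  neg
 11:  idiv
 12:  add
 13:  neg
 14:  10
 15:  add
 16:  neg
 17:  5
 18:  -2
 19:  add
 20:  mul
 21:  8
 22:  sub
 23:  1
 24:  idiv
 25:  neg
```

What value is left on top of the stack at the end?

17

6    : [6]
10   : [6, 10]
5    : [6, 10, 5]
-2   : [6, 10, 5, -2]
sub  : [6, 10, 7]
sub  : [6, 3]
add  : [9]
2    : [9, 2]
1    : [9, 2, 1]
neg  : [9, 2, -1]
idiv : [9, -2]
add  : [7]
neg  : [-7]
10   : [-7, 10]
add  : [3]
neg  : [-3]
5    : [-3, 5]
-2   : [-3, 5, -2]
add  : [-3, 3]
mul  : [-9]
8    : [-9, 8]
sub  : [-17]
1    : [-17, 1]
idiv : [-17]
neg  : [17]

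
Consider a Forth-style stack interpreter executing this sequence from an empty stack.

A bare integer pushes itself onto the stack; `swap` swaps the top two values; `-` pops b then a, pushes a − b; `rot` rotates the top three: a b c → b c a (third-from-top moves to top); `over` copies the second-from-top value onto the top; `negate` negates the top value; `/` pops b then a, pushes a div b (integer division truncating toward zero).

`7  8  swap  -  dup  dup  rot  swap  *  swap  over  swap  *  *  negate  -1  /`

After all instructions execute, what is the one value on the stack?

7      → 7
8      → 7 8
swap   → 8 7
-      → 1
dup    → 1 1
dup    → 1 1 1
rot    → 1 1 1
swap   → 1 1 1
*      → 1 1
swap   → 1 1
over   → 1 1 1
swap   → 1 1 1
*      → 1 1
*      → 1
negate → -1
-1     → -1 -1
/      → 1

1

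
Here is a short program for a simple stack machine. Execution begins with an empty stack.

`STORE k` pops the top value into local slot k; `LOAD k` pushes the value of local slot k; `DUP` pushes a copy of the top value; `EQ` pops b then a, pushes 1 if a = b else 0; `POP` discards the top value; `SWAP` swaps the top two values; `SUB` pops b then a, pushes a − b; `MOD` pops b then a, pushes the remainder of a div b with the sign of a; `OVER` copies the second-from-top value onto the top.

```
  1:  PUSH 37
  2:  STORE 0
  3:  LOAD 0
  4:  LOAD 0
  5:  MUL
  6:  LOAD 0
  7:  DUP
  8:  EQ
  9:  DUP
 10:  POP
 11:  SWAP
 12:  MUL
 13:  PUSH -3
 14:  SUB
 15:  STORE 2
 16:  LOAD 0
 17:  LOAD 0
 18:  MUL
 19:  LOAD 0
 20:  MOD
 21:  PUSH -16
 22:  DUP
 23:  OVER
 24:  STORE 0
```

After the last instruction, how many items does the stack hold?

PUSH 37   37
STORE 0   (empty)
LOAD 0    37
LOAD 0    37 37
MUL       1369
LOAD 0    1369 37
DUP       1369 37 37
EQ        1369 1
DUP       1369 1 1
POP       1369 1
SWAP      1 1369
MUL       1369
PUSH -3   1369 -3
SUB       1372
STORE 2   (empty)
LOAD 0    37
LOAD 0    37 37
MUL       1369
LOAD 0    1369 37
MOD       0
PUSH -16  0 -16
DUP       0 -16 -16
OVER      0 -16 -16 -16
STORE 0   0 -16 -16

3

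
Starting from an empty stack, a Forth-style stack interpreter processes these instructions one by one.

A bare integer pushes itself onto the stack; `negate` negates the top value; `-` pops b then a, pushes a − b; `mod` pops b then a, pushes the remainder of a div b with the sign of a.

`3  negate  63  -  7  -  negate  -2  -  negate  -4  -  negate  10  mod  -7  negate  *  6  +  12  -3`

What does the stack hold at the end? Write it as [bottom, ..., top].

[13, 12, -3]

3      : 3
negate : -3
63     : -3 63
-      : -66
7      : -66 7
-      : -73
negate : 73
-2     : 73 -2
-      : 75
negate : -75
-4     : -75 -4
-      : -71
negate : 71
10     : 71 10
mod    : 1
-7     : 1 -7
negate : 1 7
*      : 7
6      : 7 6
+      : 13
12     : 13 12
-3     : 13 12 -3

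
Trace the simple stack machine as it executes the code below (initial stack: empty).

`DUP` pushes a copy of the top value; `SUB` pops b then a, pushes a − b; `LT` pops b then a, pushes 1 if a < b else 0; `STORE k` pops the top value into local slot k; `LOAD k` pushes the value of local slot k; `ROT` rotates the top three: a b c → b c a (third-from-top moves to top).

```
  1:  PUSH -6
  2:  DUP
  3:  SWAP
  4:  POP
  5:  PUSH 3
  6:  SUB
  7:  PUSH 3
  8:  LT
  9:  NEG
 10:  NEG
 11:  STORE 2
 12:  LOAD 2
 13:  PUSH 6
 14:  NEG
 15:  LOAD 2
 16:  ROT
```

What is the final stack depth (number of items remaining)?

3

PUSH -6 : [-6]
DUP     : [-6, -6]
SWAP    : [-6, -6]
POP     : [-6]
PUSH 3  : [-6, 3]
SUB     : [-9]
PUSH 3  : [-9, 3]
LT      : [1]
NEG     : [-1]
NEG     : [1]
STORE 2 : []
LOAD 2  : [1]
PUSH 6  : [1, 6]
NEG     : [1, -6]
LOAD 2  : [1, -6, 1]
ROT     : [-6, 1, 1]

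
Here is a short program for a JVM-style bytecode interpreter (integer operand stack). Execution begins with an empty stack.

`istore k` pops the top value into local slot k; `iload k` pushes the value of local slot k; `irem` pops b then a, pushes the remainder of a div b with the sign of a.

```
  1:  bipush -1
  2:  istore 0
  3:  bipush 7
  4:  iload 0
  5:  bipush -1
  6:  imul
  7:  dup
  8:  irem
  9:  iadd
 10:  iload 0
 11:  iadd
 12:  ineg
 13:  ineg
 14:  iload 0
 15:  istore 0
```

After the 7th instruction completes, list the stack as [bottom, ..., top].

[7, 1, 1]

bipush -1 -> -1
istore 0  -> (empty)
bipush 7  -> 7
iload 0   -> 7 -1
bipush -1 -> 7 -1 -1
imul      -> 7 1
dup       -> 7 1 1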